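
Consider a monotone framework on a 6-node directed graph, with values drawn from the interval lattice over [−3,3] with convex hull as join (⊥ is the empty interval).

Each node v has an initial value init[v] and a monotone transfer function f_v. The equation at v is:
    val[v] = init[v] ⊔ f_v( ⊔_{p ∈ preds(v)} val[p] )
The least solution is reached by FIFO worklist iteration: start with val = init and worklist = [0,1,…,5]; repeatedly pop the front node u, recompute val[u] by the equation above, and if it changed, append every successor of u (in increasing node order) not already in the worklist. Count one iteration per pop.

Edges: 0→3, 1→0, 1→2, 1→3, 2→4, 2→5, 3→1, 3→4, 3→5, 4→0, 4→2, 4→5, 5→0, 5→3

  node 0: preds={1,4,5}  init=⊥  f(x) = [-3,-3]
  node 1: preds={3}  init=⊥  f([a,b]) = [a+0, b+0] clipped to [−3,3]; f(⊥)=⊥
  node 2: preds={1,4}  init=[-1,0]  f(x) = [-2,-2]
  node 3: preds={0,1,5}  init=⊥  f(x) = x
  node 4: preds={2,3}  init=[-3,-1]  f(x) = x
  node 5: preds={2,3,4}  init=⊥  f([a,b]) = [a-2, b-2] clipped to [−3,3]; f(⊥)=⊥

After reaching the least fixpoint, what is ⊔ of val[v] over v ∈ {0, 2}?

[-3,0]

Trace (16 dequeues):
  [1] u=0 | in [-3,-1] | out [-3,-3] | prev ⊥ | push {}
  [2] u=1 | in ⊥ | out ⊥ | ==
  [3] u=2 | in [-3,-1] | out [-2,0] | prev [-1,0] | push {}
  [4] u=3 | in [-3,-3] | out [-3,-3] | prev ⊥ | push {1}
  [5] u=4 | in [-3,0] | out [-3,0] | prev [-3,-1] | push {0,2}
  [6] u=5 | in [-3,0] | out [-3,-2] | prev ⊥ | push {3}
  [7] u=1 | in [-3,-3] | out [-3,-3] | prev ⊥ | push {}
  [8] u=0 | in [-3,0] | out [-3,-3] | ==
  [9] u=2 | in [-3,0] | out [-2,0] | ==
  [10] u=3 | in [-3,-2] | out [-3,-2] | prev [-3,-3] | push {1,4,5}
  [11] u=1 | in [-3,-2] | out [-3,-2] | prev [-3,-3] | push {0,2,3}
  [12] u=4 | in [-3,0] | out [-3,0] | ==
  [13] u=5 | in [-3,0] | out [-3,-2] | ==
  [14] u=0 | in [-3,0] | out [-3,-3] | ==
  [15] u=2 | in [-3,0] | out [-2,0] | ==
  [16] u=3 | in [-3,-2] | out [-3,-2] | ==

Converged values:
  [0] [-3,-3]
  [1] [-3,-2]
  [2] [-2,0]
  [3] [-3,-2]
  [4] [-3,0]
  [5] [-3,-2]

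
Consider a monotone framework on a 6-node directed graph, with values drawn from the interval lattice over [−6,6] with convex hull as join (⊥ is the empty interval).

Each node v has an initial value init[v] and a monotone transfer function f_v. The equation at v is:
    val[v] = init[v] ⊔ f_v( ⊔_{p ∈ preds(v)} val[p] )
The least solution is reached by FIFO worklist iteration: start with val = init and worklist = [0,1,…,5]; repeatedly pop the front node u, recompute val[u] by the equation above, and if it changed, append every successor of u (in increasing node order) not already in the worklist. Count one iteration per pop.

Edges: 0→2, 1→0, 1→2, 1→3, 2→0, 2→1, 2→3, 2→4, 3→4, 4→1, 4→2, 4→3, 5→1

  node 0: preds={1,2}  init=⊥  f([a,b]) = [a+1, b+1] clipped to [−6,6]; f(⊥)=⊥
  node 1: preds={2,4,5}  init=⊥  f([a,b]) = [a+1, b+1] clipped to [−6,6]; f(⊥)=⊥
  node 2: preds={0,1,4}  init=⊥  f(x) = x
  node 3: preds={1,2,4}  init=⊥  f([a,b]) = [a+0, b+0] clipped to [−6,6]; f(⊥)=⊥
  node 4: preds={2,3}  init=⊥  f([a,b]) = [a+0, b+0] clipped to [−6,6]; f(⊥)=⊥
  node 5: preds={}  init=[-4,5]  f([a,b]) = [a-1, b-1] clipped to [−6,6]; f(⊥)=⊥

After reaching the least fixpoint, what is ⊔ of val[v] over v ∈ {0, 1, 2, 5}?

[-4,6]

Iteration log — 10 steps:
  step 1. node 0  ⊔preds=⊥  new=⊥  stable
  step 2. node 1  ⊔preds=[-4,5]  new=[-3,6]  old=⊥  +wl: 0
  step 3. node 2  ⊔preds=[-3,6]  new=[-3,6]  old=⊥  +wl: 1
  step 4. node 3  ⊔preds=[-3,6]  new=[-3,6]  old=⊥  +wl: 
  step 5. node 4  ⊔preds=[-3,6]  new=[-3,6]  old=⊥  +wl: 2,3
  step 6. node 5  ⊔preds=⊥  new=[-4,5]  stable
  step 7. node 0  ⊔preds=[-3,6]  new=[-2,6]  old=⊥  +wl: 
  step 8. node 1  ⊔preds=[-4,6]  new=[-3,6]  stable
  step 9. node 2  ⊔preds=[-3,6]  new=[-3,6]  stable
  step 10. node 3  ⊔preds=[-3,6]  new=[-3,6]  stable

Least fixpoint reached:
  node 0: [-2,6]
  node 1: [-3,6]
  node 2: [-3,6]
  node 3: [-3,6]
  node 4: [-3,6]
  node 5: [-4,5]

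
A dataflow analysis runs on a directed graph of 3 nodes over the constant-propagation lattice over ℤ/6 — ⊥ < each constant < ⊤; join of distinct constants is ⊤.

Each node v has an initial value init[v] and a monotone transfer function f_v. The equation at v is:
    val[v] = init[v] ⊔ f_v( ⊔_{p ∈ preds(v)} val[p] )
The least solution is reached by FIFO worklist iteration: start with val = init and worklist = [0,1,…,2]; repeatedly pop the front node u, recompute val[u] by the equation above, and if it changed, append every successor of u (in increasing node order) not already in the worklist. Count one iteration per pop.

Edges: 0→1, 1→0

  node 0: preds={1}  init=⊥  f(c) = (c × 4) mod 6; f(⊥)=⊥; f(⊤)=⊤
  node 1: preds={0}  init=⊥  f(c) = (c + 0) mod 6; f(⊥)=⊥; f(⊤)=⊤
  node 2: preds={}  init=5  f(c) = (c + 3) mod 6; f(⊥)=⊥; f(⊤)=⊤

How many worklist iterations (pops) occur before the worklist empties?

Iteration log — 3 steps:
  step 1. node 0  ⊔preds=⊥  new=⊥  stable
  step 2. node 1  ⊔preds=⊥  new=⊥  stable
  step 3. node 2  ⊔preds=⊥  new=5  stable

Least fixpoint reached:
  node 0: ⊥
  node 1: ⊥
  node 2: 5

3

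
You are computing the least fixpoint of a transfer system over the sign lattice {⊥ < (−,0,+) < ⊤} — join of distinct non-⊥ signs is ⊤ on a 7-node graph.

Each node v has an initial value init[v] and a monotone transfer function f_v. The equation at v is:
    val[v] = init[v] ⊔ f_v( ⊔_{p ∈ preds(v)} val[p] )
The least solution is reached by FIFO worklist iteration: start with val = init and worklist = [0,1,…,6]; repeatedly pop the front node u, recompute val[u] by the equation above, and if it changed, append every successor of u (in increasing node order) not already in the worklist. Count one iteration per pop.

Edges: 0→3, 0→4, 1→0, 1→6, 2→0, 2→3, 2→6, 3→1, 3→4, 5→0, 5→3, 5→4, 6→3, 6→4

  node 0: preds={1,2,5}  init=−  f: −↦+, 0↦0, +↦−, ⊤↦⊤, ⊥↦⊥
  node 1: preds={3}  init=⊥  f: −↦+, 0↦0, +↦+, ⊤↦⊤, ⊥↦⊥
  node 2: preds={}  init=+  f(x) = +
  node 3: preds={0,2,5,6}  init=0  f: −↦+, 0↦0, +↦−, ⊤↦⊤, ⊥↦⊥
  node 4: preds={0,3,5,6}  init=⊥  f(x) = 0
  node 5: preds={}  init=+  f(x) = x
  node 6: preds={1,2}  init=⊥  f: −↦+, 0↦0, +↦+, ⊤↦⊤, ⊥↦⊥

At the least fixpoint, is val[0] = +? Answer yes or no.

no

Iteration log — 13 steps:
  step 1. node 0  ⊔preds=+  new=−  stable
  step 2. node 1  ⊔preds=0  new=0  old=⊥  +wl: 0
  step 3. node 2  ⊔preds=⊥  new=+  stable
  step 4. node 3  ⊔preds=⊤  new=⊤  old=0  +wl: 1
  step 5. node 4  ⊔preds=⊤  new=0  old=⊥  +wl: 
  step 6. node 5  ⊔preds=⊥  new=+  stable
  step 7. node 6  ⊔preds=⊤  new=⊤  old=⊥  +wl: 3,4
  step 8. node 0  ⊔preds=⊤  new=⊤  old=−  +wl: 
  step 9. node 1  ⊔preds=⊤  new=⊤  old=0  +wl: 0,6
  step 10. node 3  ⊔preds=⊤  new=⊤  stable
  step 11. node 4  ⊔preds=⊤  new=0  stable
  step 12. node 0  ⊔preds=⊤  new=⊤  stable
  step 13. node 6  ⊔preds=⊤  new=⊤  stable

Least fixpoint reached:
  node 0: ⊤
  node 1: ⊤
  node 2: +
  node 3: ⊤
  node 4: 0
  node 5: +
  node 6: ⊤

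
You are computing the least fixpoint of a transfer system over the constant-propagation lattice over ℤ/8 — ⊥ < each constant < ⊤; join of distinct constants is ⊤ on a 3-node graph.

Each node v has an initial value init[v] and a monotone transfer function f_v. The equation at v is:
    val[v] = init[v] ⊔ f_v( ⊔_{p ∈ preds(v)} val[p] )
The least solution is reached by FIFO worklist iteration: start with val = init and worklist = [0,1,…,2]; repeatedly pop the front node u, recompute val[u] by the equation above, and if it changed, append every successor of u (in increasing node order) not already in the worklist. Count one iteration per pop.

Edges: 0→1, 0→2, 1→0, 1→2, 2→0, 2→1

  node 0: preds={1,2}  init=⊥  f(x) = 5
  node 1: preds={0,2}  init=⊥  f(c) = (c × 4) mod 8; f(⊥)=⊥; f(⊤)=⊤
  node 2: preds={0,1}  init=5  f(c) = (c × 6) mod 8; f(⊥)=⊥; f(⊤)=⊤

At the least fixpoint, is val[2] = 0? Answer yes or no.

Iteration log — 7 steps:
  step 1. node 0  ⊔preds=5  new=5  old=⊥  +wl: 
  step 2. node 1  ⊔preds=5  new=4  old=⊥  +wl: 0
  step 3. node 2  ⊔preds=⊤  new=⊤  old=5  +wl: 1
  step 4. node 0  ⊔preds=⊤  new=5  stable
  step 5. node 1  ⊔preds=⊤  new=⊤  old=4  +wl: 0,2
  step 6. node 0  ⊔preds=⊤  new=5  stable
  step 7. node 2  ⊔preds=⊤  new=⊤  stable

Least fixpoint reached:
  node 0: 5
  node 1: ⊤
  node 2: ⊤

no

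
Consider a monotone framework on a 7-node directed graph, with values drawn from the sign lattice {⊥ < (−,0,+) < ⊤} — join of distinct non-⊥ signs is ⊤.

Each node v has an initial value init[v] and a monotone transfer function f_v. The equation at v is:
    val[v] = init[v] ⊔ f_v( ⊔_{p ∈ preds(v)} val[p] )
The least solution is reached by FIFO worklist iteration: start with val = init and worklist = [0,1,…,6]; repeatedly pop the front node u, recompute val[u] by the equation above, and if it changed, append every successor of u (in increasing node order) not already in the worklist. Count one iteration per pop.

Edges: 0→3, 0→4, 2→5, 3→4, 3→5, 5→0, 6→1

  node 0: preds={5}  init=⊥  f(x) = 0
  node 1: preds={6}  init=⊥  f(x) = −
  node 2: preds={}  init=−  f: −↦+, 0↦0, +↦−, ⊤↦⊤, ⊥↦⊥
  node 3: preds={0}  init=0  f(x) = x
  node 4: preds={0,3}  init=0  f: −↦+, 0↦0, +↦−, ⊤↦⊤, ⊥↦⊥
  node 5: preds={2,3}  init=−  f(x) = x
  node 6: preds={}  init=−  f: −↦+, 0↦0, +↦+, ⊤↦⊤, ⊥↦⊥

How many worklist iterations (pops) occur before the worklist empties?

Trace (8 dequeues):
  [1] u=0 | in − | out 0 | prev ⊥ | push {}
  [2] u=1 | in − | out − | prev ⊥ | push {}
  [3] u=2 | in ⊥ | out − | ==
  [4] u=3 | in 0 | out 0 | ==
  [5] u=4 | in 0 | out 0 | ==
  [6] u=5 | in ⊤ | out ⊤ | prev − | push {0}
  [7] u=6 | in ⊥ | out − | ==
  [8] u=0 | in ⊤ | out 0 | ==

Converged values:
  [0] 0
  [1] −
  [2] −
  [3] 0
  [4] 0
  [5] ⊤
  [6] −

8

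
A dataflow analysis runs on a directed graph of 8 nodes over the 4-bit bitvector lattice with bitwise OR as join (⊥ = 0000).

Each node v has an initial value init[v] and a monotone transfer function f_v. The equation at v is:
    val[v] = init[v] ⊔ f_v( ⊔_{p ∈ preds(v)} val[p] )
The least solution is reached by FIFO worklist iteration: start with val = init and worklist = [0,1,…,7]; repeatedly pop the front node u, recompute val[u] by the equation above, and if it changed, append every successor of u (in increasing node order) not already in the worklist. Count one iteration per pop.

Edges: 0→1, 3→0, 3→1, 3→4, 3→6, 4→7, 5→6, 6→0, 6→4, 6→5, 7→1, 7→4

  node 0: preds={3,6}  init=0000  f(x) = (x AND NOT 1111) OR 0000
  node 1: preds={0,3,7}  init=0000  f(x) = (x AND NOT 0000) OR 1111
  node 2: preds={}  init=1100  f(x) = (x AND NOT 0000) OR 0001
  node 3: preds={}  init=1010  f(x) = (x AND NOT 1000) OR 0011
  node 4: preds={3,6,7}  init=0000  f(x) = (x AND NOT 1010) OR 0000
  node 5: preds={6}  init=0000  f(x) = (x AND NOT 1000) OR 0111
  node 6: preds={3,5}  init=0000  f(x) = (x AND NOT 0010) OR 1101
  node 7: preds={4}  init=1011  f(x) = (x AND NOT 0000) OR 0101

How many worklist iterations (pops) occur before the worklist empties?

Trace (13 dequeues):
  [1] u=0 | in 1010 | out 0000 | ==
  [2] u=1 | in 1011 | out 1111 | prev 0000 | push {}
  [3] u=2 | in 0000 | out 1101 | prev 1100 | push {}
  [4] u=3 | in 0000 | out 1011 | prev 1010 | push {0,1}
  [5] u=4 | in 1011 | out 0001 | prev 0000 | push {}
  [6] u=5 | in 0000 | out 0111 | prev 0000 | push {}
  [7] u=6 | in 1111 | out 1101 | prev 0000 | push {4,5}
  [8] u=7 | in 0001 | out 1111 | prev 1011 | push {}
  [9] u=0 | in 1111 | out 0000 | ==
  [10] u=1 | in 1111 | out 1111 | ==
  [11] u=4 | in 1111 | out 0101 | prev 0001 | push {7}
  [12] u=5 | in 1101 | out 0111 | ==
  [13] u=7 | in 0101 | out 1111 | ==

Converged values:
  [0] 0000
  [1] 1111
  [2] 1101
  [3] 1011
  [4] 0101
  [5] 0111
  [6] 1101
  [7] 1111

13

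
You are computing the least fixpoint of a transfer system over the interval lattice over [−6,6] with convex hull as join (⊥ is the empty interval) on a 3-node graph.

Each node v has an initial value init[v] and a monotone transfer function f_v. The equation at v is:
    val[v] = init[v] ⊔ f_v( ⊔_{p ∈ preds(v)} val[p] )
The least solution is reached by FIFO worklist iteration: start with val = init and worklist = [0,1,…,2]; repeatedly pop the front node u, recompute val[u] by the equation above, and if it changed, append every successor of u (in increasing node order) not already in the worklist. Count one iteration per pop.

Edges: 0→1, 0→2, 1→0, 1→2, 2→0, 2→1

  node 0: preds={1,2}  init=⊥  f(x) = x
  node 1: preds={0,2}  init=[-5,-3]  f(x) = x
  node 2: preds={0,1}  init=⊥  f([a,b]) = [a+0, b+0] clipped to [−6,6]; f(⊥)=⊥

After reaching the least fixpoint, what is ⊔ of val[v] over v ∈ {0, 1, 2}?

Trace (5 dequeues):
  [1] u=0 | in [-5,-3] | out [-5,-3] | prev ⊥ | push {}
  [2] u=1 | in [-5,-3] | out [-5,-3] | ==
  [3] u=2 | in [-5,-3] | out [-5,-3] | prev ⊥ | push {0,1}
  [4] u=0 | in [-5,-3] | out [-5,-3] | ==
  [5] u=1 | in [-5,-3] | out [-5,-3] | ==

Converged values:
  [0] [-5,-3]
  [1] [-5,-3]
  [2] [-5,-3]

[-5,-3]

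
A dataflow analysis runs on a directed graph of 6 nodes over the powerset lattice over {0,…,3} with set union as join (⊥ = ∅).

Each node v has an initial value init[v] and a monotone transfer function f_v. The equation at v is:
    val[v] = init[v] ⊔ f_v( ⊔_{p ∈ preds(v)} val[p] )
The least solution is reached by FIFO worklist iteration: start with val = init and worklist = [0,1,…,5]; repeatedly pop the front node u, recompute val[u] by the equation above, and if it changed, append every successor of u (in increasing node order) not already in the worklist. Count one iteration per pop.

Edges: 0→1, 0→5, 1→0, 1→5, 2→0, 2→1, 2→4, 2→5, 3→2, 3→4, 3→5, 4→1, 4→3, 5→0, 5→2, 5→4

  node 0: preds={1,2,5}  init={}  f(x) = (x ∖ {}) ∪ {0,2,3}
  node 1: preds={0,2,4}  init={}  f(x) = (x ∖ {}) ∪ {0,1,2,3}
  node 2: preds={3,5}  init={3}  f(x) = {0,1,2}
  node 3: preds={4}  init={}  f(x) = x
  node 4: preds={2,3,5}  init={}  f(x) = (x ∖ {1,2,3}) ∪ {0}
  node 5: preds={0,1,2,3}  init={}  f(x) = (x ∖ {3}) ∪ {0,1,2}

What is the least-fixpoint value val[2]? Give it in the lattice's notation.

Worklist (12 pops):
  #1 pop 0: in={3} → {0,2,3} (was {}); enqueue []
  #2 pop 1: in={0,2,3} → {0,1,2,3} (was {}); enqueue [0]
  #3 pop 2: in={} → {0,1,2,3} (was {3}); enqueue [1]
  #4 pop 3: in={} → {} (no change)
  #5 pop 4: in={0,1,2,3} → {0} (was {}); enqueue [3]
  #6 pop 5: in={0,1,2,3} → {0,1,2} (was {}); enqueue [2,4]
  #7 pop 0: in={0,1,2,3} → {0,1,2,3} (was {0,2,3}); enqueue [5]
  #8 pop 1: in={0,1,2,3} → {0,1,2,3} (no change)
  #9 pop 3: in={0} → {0} (was {}); enqueue []
  #10 pop 2: in={0,1,2} → {0,1,2,3} (no change)
  #11 pop 4: in={0,1,2,3} → {0} (no change)
  #12 pop 5: in={0,1,2,3} → {0,1,2} (no change)

Fixpoint:
  val[0] = {0,1,2,3}
  val[1] = {0,1,2,3}
  val[2] = {0,1,2,3}
  val[3] = {0}
  val[4] = {0}
  val[5] = {0,1,2}

{0,1,2,3}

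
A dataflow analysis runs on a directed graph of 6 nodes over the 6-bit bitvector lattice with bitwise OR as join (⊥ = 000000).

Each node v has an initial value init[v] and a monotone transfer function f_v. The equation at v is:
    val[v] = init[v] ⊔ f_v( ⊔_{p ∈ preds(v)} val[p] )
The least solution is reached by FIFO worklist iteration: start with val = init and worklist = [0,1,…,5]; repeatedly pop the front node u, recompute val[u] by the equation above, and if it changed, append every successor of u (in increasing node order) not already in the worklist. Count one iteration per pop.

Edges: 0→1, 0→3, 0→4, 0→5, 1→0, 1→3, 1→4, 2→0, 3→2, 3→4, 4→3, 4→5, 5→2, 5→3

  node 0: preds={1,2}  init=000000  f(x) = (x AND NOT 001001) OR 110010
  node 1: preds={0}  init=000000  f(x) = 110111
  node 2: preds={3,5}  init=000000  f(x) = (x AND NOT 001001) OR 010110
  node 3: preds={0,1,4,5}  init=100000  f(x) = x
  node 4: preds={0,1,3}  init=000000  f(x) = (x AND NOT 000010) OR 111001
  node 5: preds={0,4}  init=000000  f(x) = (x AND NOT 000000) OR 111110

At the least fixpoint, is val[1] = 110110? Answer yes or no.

Trace (13 dequeues):
  [1] u=0 | in 000000 | out 110010 | prev 000000 | push {}
  [2] u=1 | in 110010 | out 110111 | prev 000000 | push {0}
  [3] u=2 | in 100000 | out 110110 | prev 000000 | push {}
  [4] u=3 | in 110111 | out 110111 | prev 100000 | push {2}
  [5] u=4 | in 110111 | out 111101 | prev 000000 | push {3}
  [6] u=5 | in 111111 | out 111111 | prev 000000 | push {}
  [7] u=0 | in 110111 | out 110110 | prev 110010 | push {1,4,5}
  [8] u=2 | in 111111 | out 110110 | ==
  [9] u=3 | in 111111 | out 111111 | prev 110111 | push {2}
  [10] u=1 | in 110110 | out 110111 | ==
  [11] u=4 | in 111111 | out 111101 | ==
  [12] u=5 | in 111111 | out 111111 | ==
  [13] u=2 | in 111111 | out 110110 | ==

Converged values:
  [0] 110110
  [1] 110111
  [2] 110110
  [3] 111111
  [4] 111101
  [5] 111111

no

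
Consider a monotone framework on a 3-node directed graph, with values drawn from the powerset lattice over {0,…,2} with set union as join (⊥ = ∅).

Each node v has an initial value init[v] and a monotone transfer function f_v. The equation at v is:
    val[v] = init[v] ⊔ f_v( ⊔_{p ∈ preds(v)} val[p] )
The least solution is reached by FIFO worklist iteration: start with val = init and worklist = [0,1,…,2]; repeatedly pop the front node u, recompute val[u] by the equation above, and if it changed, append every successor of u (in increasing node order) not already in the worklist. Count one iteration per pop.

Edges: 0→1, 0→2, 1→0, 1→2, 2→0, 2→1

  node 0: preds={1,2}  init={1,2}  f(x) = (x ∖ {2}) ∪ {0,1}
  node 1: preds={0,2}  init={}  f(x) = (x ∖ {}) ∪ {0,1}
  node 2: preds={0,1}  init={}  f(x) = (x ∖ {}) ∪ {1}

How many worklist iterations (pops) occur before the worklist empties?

Trace (5 dequeues):
  [1] u=0 | in {} | out {0,1,2} | prev {1,2} | push {}
  [2] u=1 | in {0,1,2} | out {0,1,2} | prev {} | push {0}
  [3] u=2 | in {0,1,2} | out {0,1,2} | prev {} | push {1}
  [4] u=0 | in {0,1,2} | out {0,1,2} | ==
  [5] u=1 | in {0,1,2} | out {0,1,2} | ==

Converged values:
  [0] {0,1,2}
  [1] {0,1,2}
  [2] {0,1,2}

5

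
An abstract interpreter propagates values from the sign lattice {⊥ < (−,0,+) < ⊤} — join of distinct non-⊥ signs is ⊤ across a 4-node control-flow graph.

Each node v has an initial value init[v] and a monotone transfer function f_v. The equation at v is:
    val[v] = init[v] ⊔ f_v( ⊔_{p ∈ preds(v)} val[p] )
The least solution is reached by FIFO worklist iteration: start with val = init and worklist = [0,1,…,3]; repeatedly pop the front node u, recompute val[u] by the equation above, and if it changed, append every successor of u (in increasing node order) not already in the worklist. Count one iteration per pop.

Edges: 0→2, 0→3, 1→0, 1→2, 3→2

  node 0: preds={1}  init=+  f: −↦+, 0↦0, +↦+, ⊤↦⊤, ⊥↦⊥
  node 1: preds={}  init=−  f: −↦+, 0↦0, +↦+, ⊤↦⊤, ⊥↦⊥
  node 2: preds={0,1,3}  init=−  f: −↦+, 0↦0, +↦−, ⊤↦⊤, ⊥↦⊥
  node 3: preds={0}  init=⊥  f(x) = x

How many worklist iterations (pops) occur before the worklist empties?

5

Trace (5 dequeues):
  [1] u=0 | in − | out + | ==
  [2] u=1 | in ⊥ | out − | ==
  [3] u=2 | in ⊤ | out ⊤ | prev − | push {}
  [4] u=3 | in + | out + | prev ⊥ | push {2}
  [5] u=2 | in ⊤ | out ⊤ | ==

Converged values:
  [0] +
  [1] −
  [2] ⊤
  [3] +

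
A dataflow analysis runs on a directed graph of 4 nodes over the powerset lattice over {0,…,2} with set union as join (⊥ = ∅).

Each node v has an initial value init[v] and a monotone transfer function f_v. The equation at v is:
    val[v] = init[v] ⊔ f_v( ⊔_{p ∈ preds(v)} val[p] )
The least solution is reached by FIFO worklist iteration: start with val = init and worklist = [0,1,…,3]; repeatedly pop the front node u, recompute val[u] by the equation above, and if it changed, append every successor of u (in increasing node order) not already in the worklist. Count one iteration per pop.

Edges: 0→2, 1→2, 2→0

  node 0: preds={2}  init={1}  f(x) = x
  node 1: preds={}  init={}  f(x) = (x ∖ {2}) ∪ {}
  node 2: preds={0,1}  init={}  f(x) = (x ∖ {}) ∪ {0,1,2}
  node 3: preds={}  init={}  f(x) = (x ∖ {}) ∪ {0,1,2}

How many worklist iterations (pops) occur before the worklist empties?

Trace (6 dequeues):
  [1] u=0 | in {} | out {1} | ==
  [2] u=1 | in {} | out {} | ==
  [3] u=2 | in {1} | out {0,1,2} | prev {} | push {0}
  [4] u=3 | in {} | out {0,1,2} | prev {} | push {}
  [5] u=0 | in {0,1,2} | out {0,1,2} | prev {1} | push {2}
  [6] u=2 | in {0,1,2} | out {0,1,2} | ==

Converged values:
  [0] {0,1,2}
  [1] {}
  [2] {0,1,2}
  [3] {0,1,2}

6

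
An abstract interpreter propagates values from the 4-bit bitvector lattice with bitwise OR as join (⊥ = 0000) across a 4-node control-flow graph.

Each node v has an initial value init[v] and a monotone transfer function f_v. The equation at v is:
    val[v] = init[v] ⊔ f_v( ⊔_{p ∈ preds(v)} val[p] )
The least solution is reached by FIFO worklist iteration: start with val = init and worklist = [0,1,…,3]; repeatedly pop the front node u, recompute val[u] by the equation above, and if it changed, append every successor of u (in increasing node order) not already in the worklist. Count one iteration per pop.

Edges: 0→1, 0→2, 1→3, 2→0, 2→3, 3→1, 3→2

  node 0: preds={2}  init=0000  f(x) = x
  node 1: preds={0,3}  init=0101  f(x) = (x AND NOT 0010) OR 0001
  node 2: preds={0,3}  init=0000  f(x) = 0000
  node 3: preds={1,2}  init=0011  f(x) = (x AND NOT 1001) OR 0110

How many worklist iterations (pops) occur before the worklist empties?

6

Trace (6 dequeues):
  [1] u=0 | in 0000 | out 0000 | ==
  [2] u=1 | in 0011 | out 0101 | ==
  [3] u=2 | in 0011 | out 0000 | ==
  [4] u=3 | in 0101 | out 0111 | prev 0011 | push {1,2}
  [5] u=1 | in 0111 | out 0101 | ==
  [6] u=2 | in 0111 | out 0000 | ==

Converged values:
  [0] 0000
  [1] 0101
  [2] 0000
  [3] 0111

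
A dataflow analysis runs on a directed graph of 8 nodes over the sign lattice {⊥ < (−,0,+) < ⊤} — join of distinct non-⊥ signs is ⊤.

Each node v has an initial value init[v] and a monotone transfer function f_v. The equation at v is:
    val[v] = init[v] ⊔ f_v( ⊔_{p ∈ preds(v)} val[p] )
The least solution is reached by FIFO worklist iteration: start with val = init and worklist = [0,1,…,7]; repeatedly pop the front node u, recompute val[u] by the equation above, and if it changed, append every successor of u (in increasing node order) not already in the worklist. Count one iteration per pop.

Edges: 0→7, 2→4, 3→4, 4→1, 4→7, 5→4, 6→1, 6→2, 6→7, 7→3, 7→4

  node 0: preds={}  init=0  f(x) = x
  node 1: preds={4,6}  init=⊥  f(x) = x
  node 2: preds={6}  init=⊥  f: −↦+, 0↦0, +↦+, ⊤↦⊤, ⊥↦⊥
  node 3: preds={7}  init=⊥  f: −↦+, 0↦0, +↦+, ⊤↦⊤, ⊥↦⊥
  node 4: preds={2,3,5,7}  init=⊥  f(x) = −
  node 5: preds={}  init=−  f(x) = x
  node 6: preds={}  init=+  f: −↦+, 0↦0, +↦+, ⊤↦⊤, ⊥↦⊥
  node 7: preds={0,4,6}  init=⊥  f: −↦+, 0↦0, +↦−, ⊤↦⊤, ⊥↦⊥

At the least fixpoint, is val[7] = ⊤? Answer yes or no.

Trace (11 dequeues):
  [1] u=0 | in ⊥ | out 0 | ==
  [2] u=1 | in + | out + | prev ⊥ | push {}
  [3] u=2 | in + | out + | prev ⊥ | push {}
  [4] u=3 | in ⊥ | out ⊥ | ==
  [5] u=4 | in ⊤ | out − | prev ⊥ | push {1}
  [6] u=5 | in ⊥ | out − | ==
  [7] u=6 | in ⊥ | out + | ==
  [8] u=7 | in ⊤ | out ⊤ | prev ⊥ | push {3,4}
  [9] u=1 | in ⊤ | out ⊤ | prev + | push {}
  [10] u=3 | in ⊤ | out ⊤ | prev ⊥ | push {}
  [11] u=4 | in ⊤ | out − | ==

Converged values:
  [0] 0
  [1] ⊤
  [2] +
  [3] ⊤
  [4] −
  [5] −
  [6] +
  [7] ⊤

yes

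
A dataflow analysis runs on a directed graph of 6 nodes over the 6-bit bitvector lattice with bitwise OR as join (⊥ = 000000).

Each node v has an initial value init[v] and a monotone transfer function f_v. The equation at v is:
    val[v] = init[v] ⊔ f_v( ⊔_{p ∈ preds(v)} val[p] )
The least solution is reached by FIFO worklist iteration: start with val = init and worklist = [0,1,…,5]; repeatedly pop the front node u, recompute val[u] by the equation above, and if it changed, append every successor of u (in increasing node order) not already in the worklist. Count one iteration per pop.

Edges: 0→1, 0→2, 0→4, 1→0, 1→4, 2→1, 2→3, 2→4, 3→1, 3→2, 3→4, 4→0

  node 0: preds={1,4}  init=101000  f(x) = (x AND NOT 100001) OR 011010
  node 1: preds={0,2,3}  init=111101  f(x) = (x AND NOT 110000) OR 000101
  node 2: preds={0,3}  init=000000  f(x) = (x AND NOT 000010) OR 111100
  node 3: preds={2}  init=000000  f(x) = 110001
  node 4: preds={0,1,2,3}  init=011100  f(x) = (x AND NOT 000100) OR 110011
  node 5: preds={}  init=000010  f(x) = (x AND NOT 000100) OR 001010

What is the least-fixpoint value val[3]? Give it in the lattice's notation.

110001

Iteration log — 12 steps:
  step 1. node 0  ⊔preds=111101  new=111110  old=101000  +wl: 
  step 2. node 1  ⊔preds=111110  new=111111  old=111101  +wl: 0
  step 3. node 2  ⊔preds=111110  new=111100  old=000000  +wl: 1
  step 4. node 3  ⊔preds=111100  new=110001  old=000000  +wl: 2
  step 5. node 4  ⊔preds=111111  new=111111  old=011100  +wl: 
  step 6. node 5  ⊔preds=000000  new=001010  old=000010  +wl: 
  step 7. node 0  ⊔preds=111111  new=111110  stable
  step 8. node 1  ⊔preds=111111  new=111111  stable
  step 9. node 2  ⊔preds=111111  new=111101  old=111100  +wl: 1,3,4
  step 10. node 1  ⊔preds=111111  new=111111  stable
  step 11. node 3  ⊔preds=111101  new=110001  stable
  step 12. node 4  ⊔preds=111111  new=111111  stable

Least fixpoint reached:
  node 0: 111110
  node 1: 111111
  node 2: 111101
  node 3: 110001
  node 4: 111111
  node 5: 001010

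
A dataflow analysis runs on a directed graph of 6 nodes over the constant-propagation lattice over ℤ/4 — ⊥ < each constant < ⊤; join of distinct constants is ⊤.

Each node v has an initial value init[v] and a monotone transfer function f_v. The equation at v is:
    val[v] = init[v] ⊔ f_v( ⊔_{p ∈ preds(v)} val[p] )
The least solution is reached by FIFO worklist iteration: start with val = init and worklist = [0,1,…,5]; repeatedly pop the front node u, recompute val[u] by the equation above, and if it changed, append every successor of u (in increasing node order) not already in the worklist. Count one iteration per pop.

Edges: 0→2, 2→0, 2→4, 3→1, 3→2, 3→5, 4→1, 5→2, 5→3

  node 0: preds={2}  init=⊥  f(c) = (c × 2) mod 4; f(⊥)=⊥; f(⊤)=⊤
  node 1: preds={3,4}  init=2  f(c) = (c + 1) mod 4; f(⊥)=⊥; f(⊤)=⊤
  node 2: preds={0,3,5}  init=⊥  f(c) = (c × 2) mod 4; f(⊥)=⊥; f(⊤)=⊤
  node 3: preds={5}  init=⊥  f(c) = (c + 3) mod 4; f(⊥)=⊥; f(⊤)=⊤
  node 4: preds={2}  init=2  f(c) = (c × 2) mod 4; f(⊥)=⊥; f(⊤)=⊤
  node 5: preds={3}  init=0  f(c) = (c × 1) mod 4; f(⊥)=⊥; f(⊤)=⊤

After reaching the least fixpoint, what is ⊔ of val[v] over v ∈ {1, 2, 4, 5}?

Trace (15 dequeues):
  [1] u=0 | in ⊥ | out ⊥ | ==
  [2] u=1 | in 2 | out ⊤ | prev 2 | push {}
  [3] u=2 | in 0 | out 0 | prev ⊥ | push {0}
  [4] u=3 | in 0 | out 3 | prev ⊥ | push {1,2}
  [5] u=4 | in 0 | out ⊤ | prev 2 | push {}
  [6] u=5 | in 3 | out ⊤ | prev 0 | push {3}
  [7] u=0 | in 0 | out 0 | prev ⊥ | push {}
  [8] u=1 | in ⊤ | out ⊤ | ==
  [9] u=2 | in ⊤ | out ⊤ | prev 0 | push {0,4}
  [10] u=3 | in ⊤ | out ⊤ | prev 3 | push {1,2,5}
  [11] u=0 | in ⊤ | out ⊤ | prev 0 | push {}
  [12] u=4 | in ⊤ | out ⊤ | ==
  [13] u=1 | in ⊤ | out ⊤ | ==
  [14] u=2 | in ⊤ | out ⊤ | ==
  [15] u=5 | in ⊤ | out ⊤ | ==

Converged values:
  [0] ⊤
  [1] ⊤
  [2] ⊤
  [3] ⊤
  [4] ⊤
  [5] ⊤

⊤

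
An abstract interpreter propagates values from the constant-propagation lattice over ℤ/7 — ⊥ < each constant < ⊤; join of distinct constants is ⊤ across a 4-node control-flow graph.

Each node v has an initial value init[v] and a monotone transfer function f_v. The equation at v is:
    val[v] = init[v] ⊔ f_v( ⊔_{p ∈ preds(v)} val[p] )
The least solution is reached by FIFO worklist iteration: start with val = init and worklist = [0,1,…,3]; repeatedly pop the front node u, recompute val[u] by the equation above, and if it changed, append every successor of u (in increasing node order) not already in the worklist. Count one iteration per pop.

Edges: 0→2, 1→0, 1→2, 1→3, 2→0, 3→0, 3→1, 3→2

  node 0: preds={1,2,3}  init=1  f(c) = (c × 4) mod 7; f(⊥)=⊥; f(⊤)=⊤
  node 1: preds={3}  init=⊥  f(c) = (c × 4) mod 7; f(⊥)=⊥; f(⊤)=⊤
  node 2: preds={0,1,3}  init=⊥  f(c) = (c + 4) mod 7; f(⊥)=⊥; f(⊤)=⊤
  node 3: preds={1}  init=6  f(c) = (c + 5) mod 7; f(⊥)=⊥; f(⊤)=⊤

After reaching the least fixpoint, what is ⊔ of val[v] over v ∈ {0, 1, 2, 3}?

⊤

Iteration log — 9 steps:
  step 1. node 0  ⊔preds=6  new=⊤  old=1  +wl: 
  step 2. node 1  ⊔preds=6  new=3  old=⊥  +wl: 0
  step 3. node 2  ⊔preds=⊤  new=⊤  old=⊥  +wl: 
  step 4. node 3  ⊔preds=3  new=⊤  old=6  +wl: 1,2
  step 5. node 0  ⊔preds=⊤  new=⊤  stable
  step 6. node 1  ⊔preds=⊤  new=⊤  old=3  +wl: 0,3
  step 7. node 2  ⊔preds=⊤  new=⊤  stable
  step 8. node 0  ⊔preds=⊤  new=⊤  stable
  step 9. node 3  ⊔preds=⊤  new=⊤  stable

Least fixpoint reached:
  node 0: ⊤
  node 1: ⊤
  node 2: ⊤
  node 3: ⊤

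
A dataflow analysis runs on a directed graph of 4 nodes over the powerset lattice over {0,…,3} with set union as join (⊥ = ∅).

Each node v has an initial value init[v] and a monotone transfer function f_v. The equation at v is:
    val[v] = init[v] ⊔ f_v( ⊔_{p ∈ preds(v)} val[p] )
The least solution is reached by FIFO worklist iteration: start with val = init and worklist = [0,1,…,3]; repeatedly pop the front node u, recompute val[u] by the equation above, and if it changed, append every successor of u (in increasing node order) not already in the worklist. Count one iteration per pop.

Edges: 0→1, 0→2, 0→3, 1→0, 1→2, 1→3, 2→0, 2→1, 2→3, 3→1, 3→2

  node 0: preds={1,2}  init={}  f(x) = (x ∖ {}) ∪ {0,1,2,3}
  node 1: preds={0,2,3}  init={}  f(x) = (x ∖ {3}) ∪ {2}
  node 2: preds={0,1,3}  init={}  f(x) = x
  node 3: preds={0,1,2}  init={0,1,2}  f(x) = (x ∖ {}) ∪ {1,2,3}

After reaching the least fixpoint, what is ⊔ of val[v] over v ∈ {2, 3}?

Trace (7 dequeues):
  [1] u=0 | in {} | out {0,1,2,3} | prev {} | push {}
  [2] u=1 | in {0,1,2,3} | out {0,1,2} | prev {} | push {0}
  [3] u=2 | in {0,1,2,3} | out {0,1,2,3} | prev {} | push {1}
  [4] u=3 | in {0,1,2,3} | out {0,1,2,3} | prev {0,1,2} | push {2}
  [5] u=0 | in {0,1,2,3} | out {0,1,2,3} | ==
  [6] u=1 | in {0,1,2,3} | out {0,1,2} | ==
  [7] u=2 | in {0,1,2,3} | out {0,1,2,3} | ==

Converged values:
  [0] {0,1,2,3}
  [1] {0,1,2}
  [2] {0,1,2,3}
  [3] {0,1,2,3}

{0,1,2,3}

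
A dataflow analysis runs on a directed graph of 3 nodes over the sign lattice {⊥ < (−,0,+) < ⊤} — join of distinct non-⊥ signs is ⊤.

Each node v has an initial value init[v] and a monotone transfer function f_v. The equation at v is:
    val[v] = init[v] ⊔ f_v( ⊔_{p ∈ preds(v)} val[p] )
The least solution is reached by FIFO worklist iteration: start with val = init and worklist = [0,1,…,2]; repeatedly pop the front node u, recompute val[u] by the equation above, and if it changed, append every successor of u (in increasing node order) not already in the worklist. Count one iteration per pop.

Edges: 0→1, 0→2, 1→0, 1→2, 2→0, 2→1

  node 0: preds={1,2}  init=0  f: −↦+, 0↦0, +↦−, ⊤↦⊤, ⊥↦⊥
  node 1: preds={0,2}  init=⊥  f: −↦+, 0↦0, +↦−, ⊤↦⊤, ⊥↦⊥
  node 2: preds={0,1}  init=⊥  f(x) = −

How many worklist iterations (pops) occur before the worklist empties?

7

Worklist (7 pops):
  #1 pop 0: in=⊥ → 0 (no change)
  #2 pop 1: in=0 → 0 (was ⊥); enqueue [0]
  #3 pop 2: in=0 → − (was ⊥); enqueue [1]
  #4 pop 0: in=⊤ → ⊤ (was 0); enqueue [2]
  #5 pop 1: in=⊤ → ⊤ (was 0); enqueue [0]
  #6 pop 2: in=⊤ → − (no change)
  #7 pop 0: in=⊤ → ⊤ (no change)

Fixpoint:
  val[0] = ⊤
  val[1] = ⊤
  val[2] = −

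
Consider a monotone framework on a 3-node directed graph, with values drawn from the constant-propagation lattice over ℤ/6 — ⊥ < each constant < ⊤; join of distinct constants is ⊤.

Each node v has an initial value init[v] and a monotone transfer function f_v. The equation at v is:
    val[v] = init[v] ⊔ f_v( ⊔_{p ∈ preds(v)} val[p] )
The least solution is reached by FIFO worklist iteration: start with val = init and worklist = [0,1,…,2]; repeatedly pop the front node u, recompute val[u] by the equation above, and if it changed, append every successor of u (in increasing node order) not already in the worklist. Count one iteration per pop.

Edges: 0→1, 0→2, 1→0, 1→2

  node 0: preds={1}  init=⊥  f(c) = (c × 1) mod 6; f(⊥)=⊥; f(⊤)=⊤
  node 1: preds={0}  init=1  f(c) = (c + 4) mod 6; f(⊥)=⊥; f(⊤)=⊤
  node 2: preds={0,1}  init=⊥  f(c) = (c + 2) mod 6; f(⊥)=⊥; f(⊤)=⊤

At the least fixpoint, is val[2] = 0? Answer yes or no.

no

Worklist (6 pops):
  #1 pop 0: in=1 → 1 (was ⊥); enqueue []
  #2 pop 1: in=1 → ⊤ (was 1); enqueue [0]
  #3 pop 2: in=⊤ → ⊤ (was ⊥); enqueue []
  #4 pop 0: in=⊤ → ⊤ (was 1); enqueue [1,2]
  #5 pop 1: in=⊤ → ⊤ (no change)
  #6 pop 2: in=⊤ → ⊤ (no change)

Fixpoint:
  val[0] = ⊤
  val[1] = ⊤
  val[2] = ⊤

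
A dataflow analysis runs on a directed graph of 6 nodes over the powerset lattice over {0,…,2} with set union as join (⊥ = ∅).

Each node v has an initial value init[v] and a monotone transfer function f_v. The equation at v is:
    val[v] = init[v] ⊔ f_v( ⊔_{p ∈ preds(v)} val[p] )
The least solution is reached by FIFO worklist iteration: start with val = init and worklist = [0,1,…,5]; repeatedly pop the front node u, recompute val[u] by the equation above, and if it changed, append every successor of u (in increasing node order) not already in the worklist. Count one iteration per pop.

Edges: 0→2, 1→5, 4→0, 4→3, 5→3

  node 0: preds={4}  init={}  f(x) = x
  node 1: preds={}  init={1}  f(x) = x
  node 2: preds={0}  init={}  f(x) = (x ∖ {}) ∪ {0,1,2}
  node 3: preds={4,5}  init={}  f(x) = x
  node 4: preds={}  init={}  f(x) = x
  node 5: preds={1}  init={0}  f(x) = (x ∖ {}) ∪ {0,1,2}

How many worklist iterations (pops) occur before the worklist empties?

Worklist (7 pops):
  #1 pop 0: in={} → {} (no change)
  #2 pop 1: in={} → {1} (no change)
  #3 pop 2: in={} → {0,1,2} (was {}); enqueue []
  #4 pop 3: in={0} → {0} (was {}); enqueue []
  #5 pop 4: in={} → {} (no change)
  #6 pop 5: in={1} → {0,1,2} (was {0}); enqueue [3]
  #7 pop 3: in={0,1,2} → {0,1,2} (was {0}); enqueue []

Fixpoint:
  val[0] = {}
  val[1] = {1}
  val[2] = {0,1,2}
  val[3] = {0,1,2}
  val[4] = {}
  val[5] = {0,1,2}

7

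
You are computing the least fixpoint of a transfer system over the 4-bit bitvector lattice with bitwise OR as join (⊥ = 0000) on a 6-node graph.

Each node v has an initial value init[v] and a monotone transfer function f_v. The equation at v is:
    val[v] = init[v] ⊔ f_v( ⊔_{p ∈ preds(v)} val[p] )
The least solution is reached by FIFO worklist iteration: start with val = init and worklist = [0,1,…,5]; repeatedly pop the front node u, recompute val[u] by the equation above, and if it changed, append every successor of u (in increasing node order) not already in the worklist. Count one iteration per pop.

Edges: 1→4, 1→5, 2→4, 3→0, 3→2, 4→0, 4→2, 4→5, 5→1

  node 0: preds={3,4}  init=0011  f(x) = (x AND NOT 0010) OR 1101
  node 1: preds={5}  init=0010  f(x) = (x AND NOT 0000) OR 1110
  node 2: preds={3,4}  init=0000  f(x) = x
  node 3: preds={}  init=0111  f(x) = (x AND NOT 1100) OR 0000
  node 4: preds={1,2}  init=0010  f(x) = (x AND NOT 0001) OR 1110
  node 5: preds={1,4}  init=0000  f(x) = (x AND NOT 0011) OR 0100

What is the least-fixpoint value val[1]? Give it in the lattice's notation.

Worklist (10 pops):
  #1 pop 0: in=0111 → 1111 (was 0011); enqueue []
  #2 pop 1: in=0000 → 1110 (was 0010); enqueue []
  #3 pop 2: in=0111 → 0111 (was 0000); enqueue []
  #4 pop 3: in=0000 → 0111 (no change)
  #5 pop 4: in=1111 → 1110 (was 0010); enqueue [0,2]
  #6 pop 5: in=1110 → 1100 (was 0000); enqueue [1]
  #7 pop 0: in=1111 → 1111 (no change)
  #8 pop 2: in=1111 → 1111 (was 0111); enqueue [4]
  #9 pop 1: in=1100 → 1110 (no change)
  #10 pop 4: in=1111 → 1110 (no change)

Fixpoint:
  val[0] = 1111
  val[1] = 1110
  val[2] = 1111
  val[3] = 0111
  val[4] = 1110
  val[5] = 1100

1110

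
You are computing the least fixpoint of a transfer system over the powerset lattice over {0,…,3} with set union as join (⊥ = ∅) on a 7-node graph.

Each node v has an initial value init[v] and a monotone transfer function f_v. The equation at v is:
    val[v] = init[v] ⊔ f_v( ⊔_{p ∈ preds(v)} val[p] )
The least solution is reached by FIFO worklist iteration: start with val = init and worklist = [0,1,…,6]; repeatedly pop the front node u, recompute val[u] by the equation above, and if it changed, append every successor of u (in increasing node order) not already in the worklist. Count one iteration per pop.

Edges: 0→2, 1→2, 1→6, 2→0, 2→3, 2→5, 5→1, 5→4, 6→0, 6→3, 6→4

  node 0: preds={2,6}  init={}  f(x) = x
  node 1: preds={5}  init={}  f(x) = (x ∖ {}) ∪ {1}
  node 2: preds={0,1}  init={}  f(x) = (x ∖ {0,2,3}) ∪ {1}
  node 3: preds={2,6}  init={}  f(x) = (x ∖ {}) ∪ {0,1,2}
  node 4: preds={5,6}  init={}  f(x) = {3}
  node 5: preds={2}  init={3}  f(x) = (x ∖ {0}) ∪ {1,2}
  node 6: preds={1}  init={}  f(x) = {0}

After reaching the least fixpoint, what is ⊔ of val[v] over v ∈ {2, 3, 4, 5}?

Trace (13 dequeues):
  [1] u=0 | in {} | out {} | ==
  [2] u=1 | in {3} | out {1,3} | prev {} | push {}
  [3] u=2 | in {1,3} | out {1} | prev {} | push {0}
  [4] u=3 | in {1} | out {0,1,2} | prev {} | push {}
  [5] u=4 | in {3} | out {3} | prev {} | push {}
  [6] u=5 | in {1} | out {1,2,3} | prev {3} | push {1,4}
  [7] u=6 | in {1,3} | out {0} | prev {} | push {3}
  [8] u=0 | in {0,1} | out {0,1} | prev {} | push {2}
  [9] u=1 | in {1,2,3} | out {1,2,3} | prev {1,3} | push {6}
  [10] u=4 | in {0,1,2,3} | out {3} | ==
  [11] u=3 | in {0,1} | out {0,1,2} | ==
  [12] u=2 | in {0,1,2,3} | out {1} | ==
  [13] u=6 | in {1,2,3} | out {0} | ==

Converged values:
  [0] {0,1}
  [1] {1,2,3}
  [2] {1}
  [3] {0,1,2}
  [4] {3}
  [5] {1,2,3}
  [6] {0}

{0,1,2,3}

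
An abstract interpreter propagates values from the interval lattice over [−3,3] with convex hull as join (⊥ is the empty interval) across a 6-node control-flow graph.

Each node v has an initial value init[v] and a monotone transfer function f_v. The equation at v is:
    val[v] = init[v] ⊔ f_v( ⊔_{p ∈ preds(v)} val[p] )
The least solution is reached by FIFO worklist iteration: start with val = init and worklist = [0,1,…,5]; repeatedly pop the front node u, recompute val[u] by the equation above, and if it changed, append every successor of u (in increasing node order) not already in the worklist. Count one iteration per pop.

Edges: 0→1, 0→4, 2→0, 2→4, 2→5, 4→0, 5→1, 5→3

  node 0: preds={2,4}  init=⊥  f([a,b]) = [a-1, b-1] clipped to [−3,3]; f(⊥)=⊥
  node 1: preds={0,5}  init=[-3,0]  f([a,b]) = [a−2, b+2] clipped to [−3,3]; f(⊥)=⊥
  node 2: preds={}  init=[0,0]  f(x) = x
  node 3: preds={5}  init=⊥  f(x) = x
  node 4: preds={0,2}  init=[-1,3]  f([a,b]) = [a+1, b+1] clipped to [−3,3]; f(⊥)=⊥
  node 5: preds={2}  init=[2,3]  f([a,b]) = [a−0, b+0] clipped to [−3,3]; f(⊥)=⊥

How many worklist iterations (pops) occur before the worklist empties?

Worklist (8 pops):
  #1 pop 0: in=[-1,3] → [-2,2] (was ⊥); enqueue []
  #2 pop 1: in=[-2,3] → [-3,3] (was [-3,0]); enqueue []
  #3 pop 2: in=⊥ → [0,0] (no change)
  #4 pop 3: in=[2,3] → [2,3] (was ⊥); enqueue []
  #5 pop 4: in=[-2,2] → [-1,3] (no change)
  #6 pop 5: in=[0,0] → [0,3] (was [2,3]); enqueue [1,3]
  #7 pop 1: in=[-2,3] → [-3,3] (no change)
  #8 pop 3: in=[0,3] → [0,3] (was [2,3]); enqueue []

Fixpoint:
  val[0] = [-2,2]
  val[1] = [-3,3]
  val[2] = [0,0]
  val[3] = [0,3]
  val[4] = [-1,3]
  val[5] = [0,3]

8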